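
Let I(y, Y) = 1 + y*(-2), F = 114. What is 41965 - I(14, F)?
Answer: 41992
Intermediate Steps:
I(y, Y) = 1 - 2*y
41965 - I(14, F) = 41965 - (1 - 2*14) = 41965 - (1 - 28) = 41965 - 1*(-27) = 41965 + 27 = 41992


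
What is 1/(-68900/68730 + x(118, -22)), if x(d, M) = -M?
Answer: 6873/144316 ≈ 0.047625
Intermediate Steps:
1/(-68900/68730 + x(118, -22)) = 1/(-68900/68730 - 1*(-22)) = 1/(-68900*1/68730 + 22) = 1/(-6890/6873 + 22) = 1/(144316/6873) = 6873/144316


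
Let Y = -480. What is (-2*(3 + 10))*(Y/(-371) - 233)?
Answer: 2235038/371 ≈ 6024.4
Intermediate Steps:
(-2*(3 + 10))*(Y/(-371) - 233) = (-2*(3 + 10))*(-480/(-371) - 233) = (-2*13)*(-480*(-1/371) - 233) = -26*(480/371 - 233) = -26*(-85963/371) = 2235038/371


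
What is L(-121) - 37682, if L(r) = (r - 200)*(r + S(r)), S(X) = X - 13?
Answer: 44173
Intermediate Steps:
S(X) = -13 + X
L(r) = (-200 + r)*(-13 + 2*r) (L(r) = (r - 200)*(r + (-13 + r)) = (-200 + r)*(-13 + 2*r))
L(-121) - 37682 = (2600 - 413*(-121) + 2*(-121)²) - 37682 = (2600 + 49973 + 2*14641) - 37682 = (2600 + 49973 + 29282) - 37682 = 81855 - 37682 = 44173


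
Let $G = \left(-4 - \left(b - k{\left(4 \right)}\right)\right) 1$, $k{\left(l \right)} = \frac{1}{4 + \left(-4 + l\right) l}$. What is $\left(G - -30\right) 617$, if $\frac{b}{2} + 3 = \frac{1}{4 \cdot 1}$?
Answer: $\frac{78359}{4} \approx 19590.0$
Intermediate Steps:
$b = - \frac{11}{2}$ ($b = -6 + \frac{2}{4 \cdot 1} = -6 + \frac{2}{4} = -6 + 2 \cdot \frac{1}{4} = -6 + \frac{1}{2} = - \frac{11}{2} \approx -5.5$)
$k{\left(l \right)} = \frac{1}{4 + l \left(-4 + l\right)}$
$G = \frac{7}{4}$ ($G = \left(-4 + \left(\frac{1}{4 + 4^{2} - 16} - - \frac{11}{2}\right)\right) 1 = \left(-4 + \left(\frac{1}{4 + 16 - 16} + \frac{11}{2}\right)\right) 1 = \left(-4 + \left(\frac{1}{4} + \frac{11}{2}\right)\right) 1 = \left(-4 + \frac{23}{4}\right) 1 = \frac{7}{4} \cdot 1 = \frac{7}{4} \approx 1.75$)
$\left(G - -30\right) 617 = \left(\frac{7}{4} - -30\right) 617 = \left(\frac{7}{4} + 30\right) 617 = \frac{127}{4} \cdot 617 = \frac{78359}{4}$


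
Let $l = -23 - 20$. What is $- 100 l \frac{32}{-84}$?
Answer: $- \frac{34400}{21} \approx -1638.1$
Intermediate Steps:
$l = -43$
$- 100 l \frac{32}{-84} = \left(-100\right) \left(-43\right) \frac{32}{-84} = 4300 \cdot 32 \left(- \frac{1}{84}\right) = 4300 \left(- \frac{8}{21}\right) = - \frac{34400}{21}$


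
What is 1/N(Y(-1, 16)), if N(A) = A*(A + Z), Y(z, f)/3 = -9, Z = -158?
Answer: 1/4995 ≈ 0.00020020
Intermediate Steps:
Y(z, f) = -27 (Y(z, f) = 3*(-9) = -27)
N(A) = A*(-158 + A) (N(A) = A*(A - 158) = A*(-158 + A))
1/N(Y(-1, 16)) = 1/(-27*(-158 - 27)) = 1/(-27*(-185)) = 1/4995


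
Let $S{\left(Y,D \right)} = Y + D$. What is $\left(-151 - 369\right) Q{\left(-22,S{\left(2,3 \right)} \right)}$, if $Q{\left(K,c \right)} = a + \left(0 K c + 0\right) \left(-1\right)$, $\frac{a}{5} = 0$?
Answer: $0$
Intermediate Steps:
$a = 0$ ($a = 5 \cdot 0 = 0$)
$S{\left(Y,D \right)} = D + Y$
$Q{\left(K,c \right)} = 0$ ($Q{\left(K,c \right)} = 0 + \left(0 K c + 0\right) \left(-1\right) = 0 + \left(0 c + 0\right) \left(-1\right) = 0 + \left(0 + 0\right) \left(-1\right) = 0 + 0 \left(-1\right) = 0 + 0 = 0$)
$\left(-151 - 369\right) Q{\left(-22,S{\left(2,3 \right)} \right)} = \left(-151 - 369\right) 0 = \left(-520\right) 0 = 0$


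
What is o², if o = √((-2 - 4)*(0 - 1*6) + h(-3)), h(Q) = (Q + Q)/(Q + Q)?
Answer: 37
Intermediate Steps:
h(Q) = 1 (h(Q) = (2*Q)/((2*Q)) = (2*Q)*(1/(2*Q)) = 1)
o = √37 (o = √((-2 - 4)*(0 - 1*6) + 1) = √(-6*(0 - 6) + 1) = √(-6*(-6) + 1) = √(36 + 1) = √37 ≈ 6.0828)
o² = (√37)² = 37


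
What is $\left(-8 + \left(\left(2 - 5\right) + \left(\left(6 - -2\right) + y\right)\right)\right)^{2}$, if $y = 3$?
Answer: $0$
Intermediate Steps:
$\left(-8 + \left(\left(2 - 5\right) + \left(\left(6 - -2\right) + y\right)\right)\right)^{2} = \left(-8 + \left(\left(2 - 5\right) + \left(\left(6 - -2\right) + 3\right)\right)\right)^{2} = \left(-8 + \left(-3 + \left(\left(6 + 2\right) + 3\right)\right)\right)^{2} = \left(-8 + \left(-3 + \left(8 + 3\right)\right)\right)^{2} = \left(-8 + \left(-3 + 11\right)\right)^{2} = \left(-8 + 8\right)^{2} = 0^{2} = 0$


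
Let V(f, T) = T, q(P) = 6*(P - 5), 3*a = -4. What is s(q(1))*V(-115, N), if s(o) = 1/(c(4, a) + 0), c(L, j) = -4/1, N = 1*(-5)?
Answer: 5/4 ≈ 1.2500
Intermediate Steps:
a = -4/3 (a = (1/3)*(-4) = -4/3 ≈ -1.3333)
N = -5
q(P) = -30 + 6*P (q(P) = 6*(-5 + P) = -30 + 6*P)
c(L, j) = -4 (c(L, j) = -4*1 = -4)
s(o) = -1/4 (s(o) = 1/(-4 + 0) = 1/(-4) = -1/4)
s(q(1))*V(-115, N) = -1/4*(-5) = 5/4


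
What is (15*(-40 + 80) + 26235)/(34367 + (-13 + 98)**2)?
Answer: 8945/13864 ≈ 0.64520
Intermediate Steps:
(15*(-40 + 80) + 26235)/(34367 + (-13 + 98)**2) = (15*40 + 26235)/(34367 + 85**2) = (600 + 26235)/(34367 + 7225) = 26835/41592 = 26835*(1/41592) = 8945/13864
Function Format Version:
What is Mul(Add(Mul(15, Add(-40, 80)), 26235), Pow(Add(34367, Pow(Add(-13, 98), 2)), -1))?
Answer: Rational(8945, 13864) ≈ 0.64520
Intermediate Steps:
Mul(Add(Mul(15, Add(-40, 80)), 26235), Pow(Add(34367, Pow(Add(-13, 98), 2)), -1)) = Mul(Add(Mul(15, 40), 26235), Pow(Add(34367, Pow(85, 2)), -1)) = Mul(Add(600, 26235), Pow(Add(34367, 7225), -1)) = Mul(26835, Pow(41592, -1)) = Mul(26835, Rational(1, 41592)) = Rational(8945, 13864)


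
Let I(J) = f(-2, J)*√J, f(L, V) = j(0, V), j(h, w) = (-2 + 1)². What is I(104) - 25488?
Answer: -25488 + 2*√26 ≈ -25478.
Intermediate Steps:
j(h, w) = 1 (j(h, w) = (-1)² = 1)
f(L, V) = 1
I(J) = √J (I(J) = 1*√J = √J)
I(104) - 25488 = √104 - 25488 = 2*√26 - 25488 = -25488 + 2*√26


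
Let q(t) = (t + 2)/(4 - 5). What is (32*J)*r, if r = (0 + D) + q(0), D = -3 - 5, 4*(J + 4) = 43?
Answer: -2160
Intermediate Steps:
J = 27/4 (J = -4 + (¼)*43 = -4 + 43/4 = 27/4 ≈ 6.7500)
q(t) = -2 - t (q(t) = (2 + t)/(-1) = (2 + t)*(-1) = -2 - t)
D = -8
r = -10 (r = (0 - 8) + (-2 - 1*0) = -8 + (-2 + 0) = -8 - 2 = -10)
(32*J)*r = (32*(27/4))*(-10) = 216*(-10) = -2160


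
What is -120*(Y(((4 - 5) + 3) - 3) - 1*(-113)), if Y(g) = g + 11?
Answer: -14760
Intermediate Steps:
Y(g) = 11 + g
-120*(Y(((4 - 5) + 3) - 3) - 1*(-113)) = -120*((11 + (((4 - 5) + 3) - 3)) - 1*(-113)) = -120*((11 + ((-1 + 3) - 3)) + 113) = -120*((11 + (2 - 3)) + 113) = -120*((11 - 1) + 113) = -120*(10 + 113) = -120*123 = -14760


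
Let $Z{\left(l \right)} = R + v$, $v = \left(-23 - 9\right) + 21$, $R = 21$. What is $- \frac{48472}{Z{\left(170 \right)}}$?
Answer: $- \frac{24236}{5} \approx -4847.2$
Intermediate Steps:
$v = -11$ ($v = -32 + 21 = -11$)
$Z{\left(l \right)} = 10$ ($Z{\left(l \right)} = 21 - 11 = 10$)
$- \frac{48472}{Z{\left(170 \right)}} = - \frac{48472}{10} = \left(-48472\right) \frac{1}{10} = - \frac{24236}{5}$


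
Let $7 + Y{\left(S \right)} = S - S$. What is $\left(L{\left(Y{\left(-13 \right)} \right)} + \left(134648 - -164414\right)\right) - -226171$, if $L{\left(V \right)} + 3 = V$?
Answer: $525223$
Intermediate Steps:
$Y{\left(S \right)} = -7$ ($Y{\left(S \right)} = -7 + \left(S - S\right) = -7 + 0 = -7$)
$L{\left(V \right)} = -3 + V$
$\left(L{\left(Y{\left(-13 \right)} \right)} + \left(134648 - -164414\right)\right) - -226171 = \left(\left(-3 - 7\right) + \left(134648 - -164414\right)\right) - -226171 = \left(-10 + \left(134648 + 164414\right)\right) + 226171 = \left(-10 + 299062\right) + 226171 = 299052 + 226171 = 525223$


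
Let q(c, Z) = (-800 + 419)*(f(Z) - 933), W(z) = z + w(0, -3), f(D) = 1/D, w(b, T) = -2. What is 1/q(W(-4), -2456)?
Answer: 2456/873042069 ≈ 2.8132e-6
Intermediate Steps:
W(z) = -2 + z (W(z) = z - 2 = -2 + z)
q(c, Z) = 355473 - 381/Z (q(c, Z) = (-800 + 419)*(1/Z - 933) = -381*(-933 + 1/Z) = 355473 - 381/Z)
1/q(W(-4), -2456) = 1/(355473 - 381/(-2456)) = 1/(355473 - 381*(-1/2456)) = 1/(355473 + 381/2456) = 1/(873042069/2456) = 2456/873042069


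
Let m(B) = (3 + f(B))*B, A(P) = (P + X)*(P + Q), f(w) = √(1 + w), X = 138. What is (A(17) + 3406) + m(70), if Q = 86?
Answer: 19581 + 70*√71 ≈ 20171.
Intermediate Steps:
A(P) = (86 + P)*(138 + P) (A(P) = (P + 138)*(P + 86) = (138 + P)*(86 + P) = (86 + P)*(138 + P))
m(B) = B*(3 + √(1 + B)) (m(B) = (3 + √(1 + B))*B = B*(3 + √(1 + B)))
(A(17) + 3406) + m(70) = ((11868 + 17² + 224*17) + 3406) + 70*(3 + √(1 + 70)) = ((11868 + 289 + 3808) + 3406) + 70*(3 + √71) = (15965 + 3406) + (210 + 70*√71) = 19371 + (210 + 70*√71) = 19581 + 70*√71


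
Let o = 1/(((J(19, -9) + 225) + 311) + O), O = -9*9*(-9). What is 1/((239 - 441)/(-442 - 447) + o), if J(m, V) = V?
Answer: 1116584/254601 ≈ 4.3856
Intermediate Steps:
O = 729 (O = -81*(-9) = 729)
o = 1/1256 (o = 1/(((-9 + 225) + 311) + 729) = 1/((216 + 311) + 729) = 1/(527 + 729) = 1/1256 ≈ 0.00079618)
1/((239 - 441)/(-442 - 447) + o) = 1/((239 - 441)/(-442 - 447) + 1/1256) = 1/(-202/(-889) + 1/1256) = 1/(-202*(-1/889) + 1/1256) = 1/(202/889 + 1/1256) = 1/(254601/1116584) = 1116584/254601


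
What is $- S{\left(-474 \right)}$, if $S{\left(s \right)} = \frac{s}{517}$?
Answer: $\frac{474}{517} \approx 0.91683$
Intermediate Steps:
$S{\left(s \right)} = \frac{s}{517}$ ($S{\left(s \right)} = s \frac{1}{517} = \frac{s}{517}$)
$- S{\left(-474 \right)} = - \frac{-474}{517} = \left(-1\right) \left(- \frac{474}{517}\right) = \frac{474}{517}$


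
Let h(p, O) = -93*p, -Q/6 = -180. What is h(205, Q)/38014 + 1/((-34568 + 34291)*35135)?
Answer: -185548148689/369967263530 ≈ -0.50153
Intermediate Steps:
Q = 1080 (Q = -6*(-180) = 1080)
h(205, Q)/38014 + 1/((-34568 + 34291)*35135) = -93*205/38014 + 1/((-34568 + 34291)*35135) = -19065*1/38014 + (1/35135)/(-277) = -19065/38014 - 1/277*1/35135 = -19065/38014 - 1/9732395 = -185548148689/369967263530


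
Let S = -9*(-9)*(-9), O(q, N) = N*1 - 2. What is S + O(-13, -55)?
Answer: -786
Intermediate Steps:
O(q, N) = -2 + N (O(q, N) = N - 2 = -2 + N)
S = -729 (S = 81*(-9) = -729)
S + O(-13, -55) = -729 + (-2 - 55) = -729 - 57 = -786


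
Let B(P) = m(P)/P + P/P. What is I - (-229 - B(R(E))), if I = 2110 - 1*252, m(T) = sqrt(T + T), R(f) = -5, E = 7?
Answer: 2088 - I*sqrt(10)/5 ≈ 2088.0 - 0.63246*I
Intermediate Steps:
m(T) = sqrt(2)*sqrt(T) (m(T) = sqrt(2*T) = sqrt(2)*sqrt(T))
I = 1858 (I = 2110 - 252 = 1858)
B(P) = 1 + sqrt(2)/sqrt(P) (B(P) = (sqrt(2)*sqrt(P))/P + P/P = sqrt(2)/sqrt(P) + 1 = 1 + sqrt(2)/sqrt(P))
I - (-229 - B(R(E))) = 1858 - (-229 - (1 + sqrt(2)/sqrt(-5))) = 1858 - (-229 - (1 + sqrt(2)*(-I*sqrt(5)/5))) = 1858 - (-229 - (1 - I*sqrt(10)/5)) = 1858 - (-229 + (-1 + I*sqrt(10)/5)) = 1858 - (-230 + I*sqrt(10)/5) = 1858 + (230 - I*sqrt(10)/5) = 2088 - I*sqrt(10)/5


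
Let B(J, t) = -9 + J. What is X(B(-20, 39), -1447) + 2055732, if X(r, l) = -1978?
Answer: 2053754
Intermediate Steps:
X(B(-20, 39), -1447) + 2055732 = -1978 + 2055732 = 2053754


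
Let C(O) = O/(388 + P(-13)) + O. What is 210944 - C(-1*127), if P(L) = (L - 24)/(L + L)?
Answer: 2137097177/10125 ≈ 2.1107e+5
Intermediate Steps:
P(L) = (-24 + L)/(2*L) (P(L) = (-24 + L)/((2*L)) = (-24 + L)*(1/(2*L)) = (-24 + L)/(2*L))
C(O) = 10151*O/10125 (C(O) = O/(388 + (½)*(-24 - 13)/(-13)) + O = O/(388 + (½)*(-1/13)*(-37)) + O = O/(388 + 37/26) + O = O/(10125/26) + O = 26*O/10125 + O = 10151*O/10125)
210944 - C(-1*127) = 210944 - 10151*(-1*127)/10125 = 210944 - 10151*(-127)/10125 = 210944 - 1*(-1289177/10125) = 210944 + 1289177/10125 = 2137097177/10125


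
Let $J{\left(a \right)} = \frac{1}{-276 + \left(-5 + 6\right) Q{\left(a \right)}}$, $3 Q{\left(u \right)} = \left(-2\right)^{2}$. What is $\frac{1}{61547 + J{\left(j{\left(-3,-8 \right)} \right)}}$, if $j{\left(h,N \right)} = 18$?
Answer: $\frac{824}{50714725} \approx 1.6248 \cdot 10^{-5}$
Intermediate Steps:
$Q{\left(u \right)} = \frac{4}{3}$ ($Q{\left(u \right)} = \frac{\left(-2\right)^{2}}{3} = \frac{1}{3} \cdot 4 = \frac{4}{3}$)
$J{\left(a \right)} = - \frac{3}{824}$ ($J{\left(a \right)} = \frac{1}{-276 + \left(-5 + 6\right) \frac{4}{3}} = \frac{1}{-276 + 1 \cdot \frac{4}{3}} = \frac{1}{-276 + \frac{4}{3}} = \frac{1}{- \frac{824}{3}} = - \frac{3}{824}$)
$\frac{1}{61547 + J{\left(j{\left(-3,-8 \right)} \right)}} = \frac{1}{61547 - \frac{3}{824}} = \frac{1}{\frac{50714725}{824}} = \frac{824}{50714725}$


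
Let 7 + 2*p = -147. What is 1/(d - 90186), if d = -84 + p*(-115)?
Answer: -1/81415 ≈ -1.2283e-5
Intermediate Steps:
p = -77 (p = -7/2 + (1/2)*(-147) = -7/2 - 147/2 = -77)
d = 8771 (d = -84 - 77*(-115) = -84 + 8855 = 8771)
1/(d - 90186) = 1/(8771 - 90186) = 1/(-81415) = -1/81415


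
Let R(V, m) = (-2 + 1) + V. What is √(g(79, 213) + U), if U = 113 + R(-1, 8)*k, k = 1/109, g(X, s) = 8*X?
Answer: √8851127/109 ≈ 27.294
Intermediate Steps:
R(V, m) = -1 + V
k = 1/109 ≈ 0.0091743
U = 12315/109 (U = 113 + (-1 - 1)*(1/109) = 113 - 2*1/109 = 113 - 2/109 = 12315/109 ≈ 112.98)
√(g(79, 213) + U) = √(8*79 + 12315/109) = √(632 + 12315/109) = √(81203/109) = √8851127/109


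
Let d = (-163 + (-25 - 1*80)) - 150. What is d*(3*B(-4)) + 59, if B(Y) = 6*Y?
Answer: 30155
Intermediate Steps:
d = -418 (d = (-163 + (-25 - 80)) - 150 = (-163 - 105) - 150 = -268 - 150 = -418)
d*(3*B(-4)) + 59 = -1254*6*(-4) + 59 = -1254*(-24) + 59 = -418*(-72) + 59 = 30096 + 59 = 30155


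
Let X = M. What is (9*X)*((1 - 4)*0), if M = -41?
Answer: 0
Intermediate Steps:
X = -41
(9*X)*((1 - 4)*0) = (9*(-41))*((1 - 4)*0) = -(-1107)*0 = -369*0 = 0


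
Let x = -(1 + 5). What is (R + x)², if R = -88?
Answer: 8836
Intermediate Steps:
x = -6 (x = -1*6 = -6)
(R + x)² = (-88 - 6)² = (-94)² = 8836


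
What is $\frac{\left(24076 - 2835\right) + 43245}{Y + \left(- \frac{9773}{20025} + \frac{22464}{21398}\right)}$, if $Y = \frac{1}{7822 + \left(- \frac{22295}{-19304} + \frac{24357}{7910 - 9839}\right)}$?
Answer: $\frac{103033033154780756108850}{897789616528134953} \approx 1.1476 \cdot 10^{5}$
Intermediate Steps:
$Y = \frac{12412472}{96947962493}$ ($Y = \frac{1}{7822 + \left(\left(-22295\right) \left(- \frac{1}{19304}\right) + \frac{24357}{7910 - 9839}\right)} = \frac{1}{7822 + \left(\frac{22295}{19304} + \frac{24357}{-1929}\right)} = \frac{1}{7822 + \left(\frac{22295}{19304} + 24357 \left(- \frac{1}{1929}\right)\right)} = \frac{1}{7822 + \left(\frac{22295}{19304} - \frac{8119}{643}\right)} = \frac{1}{7822 - \frac{142393491}{12412472}} = \frac{1}{\frac{96947962493}{12412472}} = \frac{12412472}{96947962493} \approx 0.00012803$)
$\frac{\left(24076 - 2835\right) + 43245}{Y + \left(- \frac{9773}{20025} + \frac{22464}{21398}\right)} = \frac{\left(24076 - 2835\right) + 43245}{\frac{12412472}{96947962493} + \left(- \frac{9773}{20025} + \frac{22464}{21398}\right)} = \frac{\left(24076 - 2835\right) + 43245}{\frac{12412472}{96947962493} + \left(\left(-9773\right) \frac{1}{20025} + 22464 \cdot \frac{1}{21398}\right)} = \frac{21241 + 43245}{\frac{12412472}{96947962493} + \left(- \frac{9773}{20025} + \frac{864}{823}\right)} = \frac{64486}{\frac{12412472}{96947962493} + \frac{9258421}{16480575}} = \frac{64486}{\frac{897789616528134953}{1597758166963073475}} = 64486 \cdot \frac{1597758166963073475}{897789616528134953} = \frac{103033033154780756108850}{897789616528134953}$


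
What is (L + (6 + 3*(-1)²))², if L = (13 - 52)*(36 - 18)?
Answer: 480249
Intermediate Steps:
L = -702 (L = -39*18 = -702)
(L + (6 + 3*(-1)²))² = (-702 + (6 + 3*(-1)²))² = (-702 + (6 + 3*1))² = (-702 + (6 + 3))² = (-702 + 9)² = (-693)² = 480249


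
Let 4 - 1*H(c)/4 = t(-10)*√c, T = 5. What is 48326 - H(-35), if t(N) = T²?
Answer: 48310 + 100*I*√35 ≈ 48310.0 + 591.61*I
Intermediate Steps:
t(N) = 25 (t(N) = 5² = 25)
H(c) = 16 - 100*√c
48326 - H(-35) = 48326 - (16 - 100*I*√35) = 48326 + (-16 + 100*I*√35) = 48310 + 100*I*√35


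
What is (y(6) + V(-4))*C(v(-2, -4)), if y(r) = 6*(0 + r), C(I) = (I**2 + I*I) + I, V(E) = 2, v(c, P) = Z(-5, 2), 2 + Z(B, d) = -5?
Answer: 3458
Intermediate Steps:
Z(B, d) = -7 (Z(B, d) = -2 - 5 = -7)
v(c, P) = -7
C(I) = I + 2*I**2 (C(I) = (I**2 + I**2) + I = 2*I**2 + I = I + 2*I**2)
y(r) = 6*r
(y(6) + V(-4))*C(v(-2, -4)) = (6*6 + 2)*(-7*(1 + 2*(-7))) = (36 + 2)*(-7*(1 - 14)) = 38*(-7*(-13)) = 38*91 = 3458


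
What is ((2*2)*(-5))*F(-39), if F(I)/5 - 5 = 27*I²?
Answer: -4107200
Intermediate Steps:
F(I) = 25 + 135*I² (F(I) = 25 + 5*(27*I²) = 25 + 135*I²)
((2*2)*(-5))*F(-39) = ((2*2)*(-5))*(25 + 135*(-39)²) = (4*(-5))*(25 + 135*1521) = -20*(25 + 205335) = -20*205360 = -4107200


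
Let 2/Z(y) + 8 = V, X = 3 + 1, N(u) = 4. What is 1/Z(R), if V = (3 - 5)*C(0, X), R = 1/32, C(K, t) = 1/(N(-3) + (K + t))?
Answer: -33/8 ≈ -4.1250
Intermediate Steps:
X = 4
C(K, t) = 1/(4 + K + t) (C(K, t) = 1/(4 + (K + t)) = 1/(4 + K + t))
R = 1/32 ≈ 0.031250
V = -1/4 (V = (3 - 5)/(4 + 0 + 4) = -2/8 = -2*1/8 = -1/4 ≈ -0.25000)
Z(y) = -8/33 (Z(y) = 2/(-8 - 1/4) = 2/(-33/4) = 2*(-4/33) = -8/33)
1/Z(R) = 1/(-8/33) = -33/8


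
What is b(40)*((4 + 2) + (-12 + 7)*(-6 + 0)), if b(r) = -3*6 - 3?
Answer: -756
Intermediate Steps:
b(r) = -21 (b(r) = -18 - 3 = -21)
b(40)*((4 + 2) + (-12 + 7)*(-6 + 0)) = -21*((4 + 2) + (-12 + 7)*(-6 + 0)) = -21*(6 - 5*(-6)) = -21*(6 + 30) = -21*36 = -756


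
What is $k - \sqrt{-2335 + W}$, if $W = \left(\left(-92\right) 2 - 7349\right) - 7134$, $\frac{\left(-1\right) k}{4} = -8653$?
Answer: $34612 - i \sqrt{17002} \approx 34612.0 - 130.39 i$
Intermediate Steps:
$k = 34612$ ($k = \left(-4\right) \left(-8653\right) = 34612$)
$W = -14667$ ($W = \left(-184 - 7349\right) - 7134 = -7533 - 7134 = -14667$)
$k - \sqrt{-2335 + W} = 34612 - \sqrt{-2335 - 14667} = 34612 - \sqrt{-17002} = 34612 - i \sqrt{17002}$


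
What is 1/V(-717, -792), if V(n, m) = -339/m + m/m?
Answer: 264/377 ≈ 0.70026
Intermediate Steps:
V(n, m) = 1 - 339/m (V(n, m) = -339/m + 1 = 1 - 339/m)
1/V(-717, -792) = 1/((-339 - 792)/(-792)) = 1/(-1/792*(-1131)) = 1/(377/264) = 264/377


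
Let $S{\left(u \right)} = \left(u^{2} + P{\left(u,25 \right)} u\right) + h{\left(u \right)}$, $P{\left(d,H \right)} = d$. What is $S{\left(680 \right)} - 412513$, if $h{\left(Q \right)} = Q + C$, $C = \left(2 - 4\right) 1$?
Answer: $512965$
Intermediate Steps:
$C = -2$ ($C = \left(-2\right) 1 = -2$)
$h{\left(Q \right)} = -2 + Q$ ($h{\left(Q \right)} = Q - 2 = -2 + Q$)
$S{\left(u \right)} = -2 + u + 2 u^{2}$ ($S{\left(u \right)} = \left(u^{2} + u u\right) + \left(-2 + u\right) = \left(u^{2} + u^{2}\right) + \left(-2 + u\right) = 2 u^{2} + \left(-2 + u\right) = -2 + u + 2 u^{2}$)
$S{\left(680 \right)} - 412513 = \left(-2 + 680 + 2 \cdot 680^{2}\right) - 412513 = \left(-2 + 680 + 2 \cdot 462400\right) - 412513 = \left(-2 + 680 + 924800\right) - 412513 = 925478 - 412513 = 512965$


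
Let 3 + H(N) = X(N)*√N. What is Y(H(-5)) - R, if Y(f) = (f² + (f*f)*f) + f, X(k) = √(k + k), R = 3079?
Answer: -3500 - 360*√2 ≈ -4009.1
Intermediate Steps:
X(k) = √2*√k (X(k) = √(2*k) = √2*√k)
H(N) = -3 + N*√2 (H(N) = -3 + (√2*√N)*√N = -3 + N*√2)
Y(f) = f + f² + f³ (Y(f) = (f² + f²*f) + f = (f² + f³) + f = f + f² + f³)
Y(H(-5)) - R = (-3 - 5*√2)*(1 + (-3 - 5*√2) + (-3 - 5*√2)²) - 1*3079 = (-3 - 5*√2)*(-2 + (-3 - 5*√2)² - 5*√2) - 3079 = -3079 + (-3 - 5*√2)*(-2 + (-3 - 5*√2)² - 5*√2)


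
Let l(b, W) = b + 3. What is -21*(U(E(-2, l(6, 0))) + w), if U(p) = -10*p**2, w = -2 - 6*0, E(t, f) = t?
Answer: 882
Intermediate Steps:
l(b, W) = 3 + b
w = -2 (w = -2 + 0 = -2)
-21*(U(E(-2, l(6, 0))) + w) = -21*(-10*(-2)**2 - 2) = -21*(-10*4 - 2) = -21*(-40 - 2) = -21*(-42) = 882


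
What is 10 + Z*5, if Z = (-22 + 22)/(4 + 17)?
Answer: 10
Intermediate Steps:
Z = 0 (Z = 0/21 = 0*(1/21) = 0)
10 + Z*5 = 10 + 0*5 = 10 + 0 = 10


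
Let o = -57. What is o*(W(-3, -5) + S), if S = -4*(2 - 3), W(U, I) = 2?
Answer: -342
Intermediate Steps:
S = 4 (S = -4*(-1) = 4)
o*(W(-3, -5) + S) = -57*(2 + 4) = -57*6 = -342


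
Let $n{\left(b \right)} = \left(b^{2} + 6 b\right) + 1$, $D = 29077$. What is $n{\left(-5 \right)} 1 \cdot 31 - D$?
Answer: $-29201$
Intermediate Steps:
$n{\left(b \right)} = 1 + b^{2} + 6 b$
$n{\left(-5 \right)} 1 \cdot 31 - D = \left(1 + \left(-5\right)^{2} + 6 \left(-5\right)\right) 1 \cdot 31 - 29077 = \left(1 + 25 - 30\right) 1 \cdot 31 - 29077 = \left(-4\right) 1 \cdot 31 - 29077 = \left(-4\right) 31 - 29077 = -124 - 29077 = -29201$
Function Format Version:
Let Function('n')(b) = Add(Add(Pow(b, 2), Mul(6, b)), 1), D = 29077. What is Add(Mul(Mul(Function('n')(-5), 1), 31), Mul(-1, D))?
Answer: -29201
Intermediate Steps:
Function('n')(b) = Add(1, Pow(b, 2), Mul(6, b))
Add(Mul(Mul(Function('n')(-5), 1), 31), Mul(-1, D)) = Add(Mul(Mul(Add(1, Pow(-5, 2), Mul(6, -5)), 1), 31), Mul(-1, 29077)) = Add(Mul(Mul(Add(1, 25, -30), 1), 31), -29077) = Add(Mul(Mul(-4, 1), 31), -29077) = Add(Mul(-4, 31), -29077) = Add(-124, -29077) = -29201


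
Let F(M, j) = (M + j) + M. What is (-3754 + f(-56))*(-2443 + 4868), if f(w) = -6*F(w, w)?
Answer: -6659050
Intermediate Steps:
F(M, j) = j + 2*M
f(w) = -18*w (f(w) = -6*(w + 2*w) = -18*w)
(-3754 + f(-56))*(-2443 + 4868) = (-3754 - 18*(-56))*(-2443 + 4868) = (-3754 + 1008)*2425 = -2746*2425 = -6659050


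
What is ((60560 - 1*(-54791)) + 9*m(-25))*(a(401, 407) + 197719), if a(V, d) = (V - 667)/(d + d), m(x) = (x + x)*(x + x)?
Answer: 11093076746500/407 ≈ 2.7256e+10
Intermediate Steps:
m(x) = 4*x**2 (m(x) = (2*x)*(2*x) = 4*x**2)
a(V, d) = (-667 + V)/(2*d) (a(V, d) = (-667 + V)/((2*d)) = (-667 + V)*(1/(2*d)) = (-667 + V)/(2*d))
((60560 - 1*(-54791)) + 9*m(-25))*(a(401, 407) + 197719) = ((60560 - 1*(-54791)) + 9*(4*(-25)**2))*((1/2)*(-667 + 401)/407 + 197719) = ((60560 + 54791) + 9*(4*625))*((1/2)*(1/407)*(-266) + 197719) = (115351 + 9*2500)*(-133/407 + 197719) = (115351 + 22500)*(80471500/407) = 137851*(80471500/407) = 11093076746500/407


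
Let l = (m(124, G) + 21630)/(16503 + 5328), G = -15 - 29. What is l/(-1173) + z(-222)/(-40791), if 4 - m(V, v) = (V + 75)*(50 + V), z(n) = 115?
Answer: -804978691/348188753511 ≈ -0.0023119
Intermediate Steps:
G = -44
m(V, v) = 4 - (50 + V)*(75 + V) (m(V, v) = 4 - (V + 75)*(50 + V) = 4 - (75 + V)*(50 + V) = 4 - (50 + V)*(75 + V))
l = -12992/21831 (l = ((-3746 - 1*124² - 125*124) + 21630)/(16503 + 5328) = ((-3746 - 1*15376 - 15500) + 21630)/21831 = ((-3746 - 15376 - 15500) + 21630)*(1/21831) = (-34622 + 21630)*(1/21831) = -12992*1/21831 = -12992/21831 ≈ -0.59512)
l/(-1173) + z(-222)/(-40791) = -12992/21831/(-1173) + 115/(-40791) = -12992/21831*(-1/1173) + 115*(-1/40791) = 12992/25607763 - 115/40791 = -804978691/348188753511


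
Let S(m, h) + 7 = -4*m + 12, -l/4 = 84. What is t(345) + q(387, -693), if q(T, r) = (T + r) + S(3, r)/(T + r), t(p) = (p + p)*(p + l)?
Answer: 1806631/306 ≈ 5904.0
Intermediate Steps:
l = -336 (l = -4*84 = -336)
S(m, h) = 5 - 4*m (S(m, h) = -7 + (-4*m + 12) = -7 + (12 - 4*m) = 5 - 4*m)
t(p) = 2*p*(-336 + p) (t(p) = (p + p)*(p - 336) = (2*p)*(-336 + p) = 2*p*(-336 + p))
q(T, r) = T + r - 7/(T + r) (q(T, r) = (T + r) + (5 - 4*3)/(T + r) = (T + r) + (5 - 12)/(T + r) = (T + r) - 7/(T + r) = T + r - 7/(T + r))
t(345) + q(387, -693) = 2*345*(-336 + 345) + (-7 + 387² + (-693)² + 2*387*(-693))/(387 - 693) = 2*345*9 + (-7 + 149769 + 480249 - 536382)/(-306) = 6210 - 1/306*93629 = 6210 - 93629/306 = 1806631/306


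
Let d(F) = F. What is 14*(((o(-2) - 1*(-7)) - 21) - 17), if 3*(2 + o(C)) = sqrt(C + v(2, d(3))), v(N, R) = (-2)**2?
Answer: -462 + 14*sqrt(2)/3 ≈ -455.40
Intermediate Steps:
v(N, R) = 4
o(C) = -2 + sqrt(4 + C)/3 (o(C) = -2 + sqrt(C + 4)/3 = -2 + sqrt(4 + C)/3)
14*(((o(-2) - 1*(-7)) - 21) - 17) = 14*((((-2 + sqrt(4 - 2)/3) - 1*(-7)) - 21) - 17) = 14*((((-2 + sqrt(2)/3) + 7) - 21) - 17) = 14*(((5 + sqrt(2)/3) - 21) - 17) = 14*((-16 + sqrt(2)/3) - 17) = 14*(-33 + sqrt(2)/3) = -462 + 14*sqrt(2)/3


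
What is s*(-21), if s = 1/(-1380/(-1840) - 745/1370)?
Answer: -11508/113 ≈ -101.84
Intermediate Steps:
s = 548/113 (s = 1/(-1380*(-1/1840) - 745*1/1370) = 1/(¾ - 149/274) = 1/(113/548) = 548/113 ≈ 4.8496)
s*(-21) = (548/113)*(-21) = -11508/113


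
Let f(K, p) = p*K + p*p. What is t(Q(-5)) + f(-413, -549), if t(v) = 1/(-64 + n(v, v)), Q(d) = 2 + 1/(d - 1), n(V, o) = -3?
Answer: 35385245/67 ≈ 5.2814e+5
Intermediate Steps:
Q(d) = 2 + 1/(-1 + d)
t(v) = -1/67 (t(v) = 1/(-64 - 3) = 1/(-67) = -1/67)
f(K, p) = p² + K*p (f(K, p) = K*p + p² = p² + K*p)
t(Q(-5)) + f(-413, -549) = -1/67 - 549*(-413 - 549) = -1/67 - 549*(-962) = -1/67 + 528138 = 35385245/67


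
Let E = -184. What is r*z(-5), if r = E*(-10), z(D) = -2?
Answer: -3680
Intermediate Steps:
r = 1840 (r = -184*(-10) = 1840)
r*z(-5) = 1840*(-2) = -3680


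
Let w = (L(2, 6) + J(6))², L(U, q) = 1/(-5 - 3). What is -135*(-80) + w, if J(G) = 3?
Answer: 691729/64 ≈ 10808.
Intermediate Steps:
L(U, q) = -⅛ (L(U, q) = 1/(-8) = -⅛)
w = 529/64 (w = (-⅛ + 3)² = (23/8)² = 529/64 ≈ 8.2656)
-135*(-80) + w = -135*(-80) + 529/64 = 10800 + 529/64 = 691729/64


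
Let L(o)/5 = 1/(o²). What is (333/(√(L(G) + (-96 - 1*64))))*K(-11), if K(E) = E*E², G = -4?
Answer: 1772892*I*√2555/2555 ≈ 35074.0*I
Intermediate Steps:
L(o) = 5/o² (L(o) = 5/(o²) = 5/o²)
K(E) = E³
(333/(√(L(G) + (-96 - 1*64))))*K(-11) = (333/(√(5/(-4)² + (-96 - 1*64))))*(-11)³ = (333/(√(5*(1/16) + (-96 - 64))))*(-1331) = (333/(√(5/16 - 160)))*(-1331) = (333/(√(-2555/16)))*(-1331) = (333/((I*√2555/4)))*(-1331) = (333*(-4*I*√2555/2555))*(-1331) = -1332*I*√2555/2555*(-1331) = 1772892*I*√2555/2555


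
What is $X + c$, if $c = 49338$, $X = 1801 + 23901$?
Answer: $75040$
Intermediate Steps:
$X = 25702$
$X + c = 25702 + 49338 = 75040$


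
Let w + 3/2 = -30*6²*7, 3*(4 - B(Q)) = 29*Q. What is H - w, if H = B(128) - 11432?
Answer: -30623/6 ≈ -5103.8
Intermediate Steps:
B(Q) = 4 - 29*Q/3
H = -37996/3 (H = (4 - 29/3*128) - 11432 = (4 - 3712/3) - 11432 = -3700/3 - 11432 = -37996/3 ≈ -12665.)
w = -15123/2 (w = -3/2 - 30*6²*7 = -3/2 - 30*36*7 = -3/2 - 1080*7 = -3/2 - 7560 = -15123/2 ≈ -7561.5)
H - w = -37996/3 - 1*(-15123/2) = -37996/3 + 15123/2 = -30623/6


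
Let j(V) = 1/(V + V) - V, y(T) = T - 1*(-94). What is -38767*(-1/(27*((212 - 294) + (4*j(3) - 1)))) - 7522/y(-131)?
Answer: 17724155/94239 ≈ 188.08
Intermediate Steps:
y(T) = 94 + T (y(T) = T + 94 = 94 + T)
j(V) = 1/(2*V) - V
-38767*(-1/(27*((212 - 294) + (4*j(3) - 1)))) - 7522/y(-131) = -38767*(-1/(27*((212 - 294) + (4*((½)/3 - 1*3) - 1)))) - 7522/(94 - 131) = -38767*(-1/(27*(-82 + (4*((½)*(⅓) - 3) - 1)))) - 7522/(-37) = -38767*(-1/(27*(-82 + (4*(⅙ - 3) - 1)))) - 7522*(-1/37) = -38767*(-1/(27*(-82 + (4*(-17/6) - 1)))) + 7522/37 = -38767*(-1/(27*(-82 + (-34/3 - 1)))) + 7522/37 = -38767*(-1/(27*(-82 - 37/3))) + 7522/37 = -38767/((-27*(-283/3))) + 7522/37 = -38767/2547 + 7522/37 = 17724155/94239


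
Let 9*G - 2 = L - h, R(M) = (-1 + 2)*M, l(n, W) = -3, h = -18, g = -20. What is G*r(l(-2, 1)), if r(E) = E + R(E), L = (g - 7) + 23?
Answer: -32/3 ≈ -10.667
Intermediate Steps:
R(M) = M (R(M) = 1*M = M)
L = -4 (L = (-20 - 7) + 23 = -27 + 23 = -4)
r(E) = 2*E (r(E) = E + E = 2*E)
G = 16/9 (G = 2/9 + (-4 - 1*(-18))/9 = 2/9 + (-4 + 18)/9 = 2/9 + (1/9)*14 = 2/9 + 14/9 = 16/9 ≈ 1.7778)
G*r(l(-2, 1)) = 16*(2*(-3))/9 = (16/9)*(-6) = -32/3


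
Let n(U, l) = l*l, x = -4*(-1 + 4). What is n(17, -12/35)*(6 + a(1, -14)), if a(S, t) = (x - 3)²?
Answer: 4752/175 ≈ 27.154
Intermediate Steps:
x = -12 (x = -4*3 = -12)
n(U, l) = l²
a(S, t) = 225 (a(S, t) = (-12 - 3)² = (-15)² = 225)
n(17, -12/35)*(6 + a(1, -14)) = (-12/35)²*(6 + 225) = (-12*1/35)²*231 = (-12/35)²*231 = (144/1225)*231 = 4752/175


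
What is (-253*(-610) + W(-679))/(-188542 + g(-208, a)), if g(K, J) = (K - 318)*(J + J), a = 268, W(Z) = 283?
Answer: -154613/470478 ≈ -0.32863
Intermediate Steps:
g(K, J) = 2*J*(-318 + K) (g(K, J) = (-318 + K)*(2*J) = 2*J*(-318 + K))
(-253*(-610) + W(-679))/(-188542 + g(-208, a)) = (-253*(-610) + 283)/(-188542 + 2*268*(-318 - 208)) = (154330 + 283)/(-188542 + 2*268*(-526)) = 154613/(-188542 - 281936) = 154613/(-470478) = 154613*(-1/470478) = -154613/470478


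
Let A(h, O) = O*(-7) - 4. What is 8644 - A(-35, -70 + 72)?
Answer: 8662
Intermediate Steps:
A(h, O) = -4 - 7*O (A(h, O) = -7*O - 4 = -4 - 7*O)
8644 - A(-35, -70 + 72) = 8644 - (-4 - 7*(-70 + 72)) = 8644 - (-4 - 7*2) = 8644 - (-4 - 14) = 8644 - 1*(-18) = 8644 + 18 = 8662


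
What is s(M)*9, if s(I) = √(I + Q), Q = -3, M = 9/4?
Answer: 9*I*√3/2 ≈ 7.7942*I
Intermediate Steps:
M = 9/4 (M = 9*(¼) = 9/4 ≈ 2.2500)
s(I) = √(-3 + I) (s(I) = √(I - 3) = √(-3 + I))
s(M)*9 = √(-3 + 9/4)*9 = √(-¾)*9 = (I*√3/2)*9 = 9*I*√3/2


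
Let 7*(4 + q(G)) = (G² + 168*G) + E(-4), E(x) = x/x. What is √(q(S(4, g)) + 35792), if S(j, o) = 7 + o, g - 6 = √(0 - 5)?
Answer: √(1770055 + 1358*I*√5)/7 ≈ 190.06 + 0.16303*I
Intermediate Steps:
E(x) = 1
g = 6 + I*√5 (g = 6 + √(0 - 5) = 6 + √(-5) = 6 + I*√5 ≈ 6.0 + 2.2361*I)
q(G) = -27/7 + 24*G + G²/7 (q(G) = -4 + ((G² + 168*G) + 1)/7 = -4 + (1 + G² + 168*G)/7 = -4 + (⅐ + 24*G + G²/7) = -27/7 + 24*G + G²/7)
√(q(S(4, g)) + 35792) = √((-27/7 + 24*(7 + (6 + I*√5)) + (7 + (6 + I*√5))²/7) + 35792) = √((-27/7 + 24*(13 + I*√5) + (13 + I*√5)²/7) + 35792) = √((-27/7 + (312 + 24*I*√5) + (13 + I*√5)²/7) + 35792) = √((2157/7 + (13 + I*√5)²/7 + 24*I*√5) + 35792) = √(252701/7 + (13 + I*√5)²/7 + 24*I*√5)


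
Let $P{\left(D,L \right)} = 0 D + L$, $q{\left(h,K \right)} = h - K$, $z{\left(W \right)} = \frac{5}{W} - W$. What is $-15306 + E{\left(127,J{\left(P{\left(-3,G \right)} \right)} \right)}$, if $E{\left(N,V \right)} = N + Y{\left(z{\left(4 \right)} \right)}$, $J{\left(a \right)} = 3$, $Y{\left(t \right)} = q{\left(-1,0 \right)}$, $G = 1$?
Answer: $-15180$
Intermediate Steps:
$z{\left(W \right)} = - W + \frac{5}{W}$
$Y{\left(t \right)} = -1$ ($Y{\left(t \right)} = -1 - 0 = -1 + 0 = -1$)
$P{\left(D,L \right)} = L$ ($P{\left(D,L \right)} = 0 + L = L$)
$E{\left(N,V \right)} = -1 + N$ ($E{\left(N,V \right)} = N - 1 = -1 + N$)
$-15306 + E{\left(127,J{\left(P{\left(-3,G \right)} \right)} \right)} = -15306 + \left(-1 + 127\right) = -15306 + 126 = -15180$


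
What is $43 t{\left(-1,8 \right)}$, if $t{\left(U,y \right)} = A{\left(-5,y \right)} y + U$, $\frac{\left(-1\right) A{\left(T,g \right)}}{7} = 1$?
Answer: $-2451$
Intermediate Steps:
$A{\left(T,g \right)} = -7$ ($A{\left(T,g \right)} = \left(-7\right) 1 = -7$)
$t{\left(U,y \right)} = U - 7 y$ ($t{\left(U,y \right)} = - 7 y + U = U - 7 y$)
$43 t{\left(-1,8 \right)} = 43 \left(-1 - 56\right) = 43 \left(-57\right) = -2451$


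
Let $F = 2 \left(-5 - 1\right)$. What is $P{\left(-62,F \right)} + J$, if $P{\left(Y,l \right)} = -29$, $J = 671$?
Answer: $642$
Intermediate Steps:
$F = -12$ ($F = 2 \left(-6\right) = -12$)
$P{\left(-62,F \right)} + J = -29 + 671 = 642$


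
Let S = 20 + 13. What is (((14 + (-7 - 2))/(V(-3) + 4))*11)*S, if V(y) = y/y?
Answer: 363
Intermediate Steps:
S = 33
V(y) = 1
(((14 + (-7 - 2))/(V(-3) + 4))*11)*S = (((14 + (-7 - 2))/(1 + 4))*11)*33 = (((14 - 9)/5)*11)*33 = ((5*(⅕))*11)*33 = (1*11)*33 = 11*33 = 363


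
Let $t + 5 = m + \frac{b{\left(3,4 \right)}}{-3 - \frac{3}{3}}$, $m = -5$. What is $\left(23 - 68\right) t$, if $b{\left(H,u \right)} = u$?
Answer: $495$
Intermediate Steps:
$t = -11$ ($t = -5 - \left(5 - \frac{4}{-3 - \frac{3}{3}}\right) = -5 - \left(5 - \frac{4}{-3 - 1}\right) = -5 - \left(5 - \frac{4}{-4}\right) = -5 + \left(-5 + 4 \left(- \frac{1}{4}\right)\right) = -5 - 6 = -11$)
$\left(23 - 68\right) t = \left(23 - 68\right) \left(-11\right) = \left(-45\right) \left(-11\right) = 495$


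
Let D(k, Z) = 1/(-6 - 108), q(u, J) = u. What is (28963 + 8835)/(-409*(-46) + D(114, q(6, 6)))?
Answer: 4308972/2144795 ≈ 2.0090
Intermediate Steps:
D(k, Z) = -1/114 (D(k, Z) = 1/(-114) = -1/114)
(28963 + 8835)/(-409*(-46) + D(114, q(6, 6))) = (28963 + 8835)/(-409*(-46) - 1/114) = 37798/(18814 - 1/114) = 37798/(2144795/114) = 37798*(114/2144795) = 4308972/2144795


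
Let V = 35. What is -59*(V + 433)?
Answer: -27612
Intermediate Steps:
-59*(V + 433) = -59*(35 + 433) = -59*468 = -27612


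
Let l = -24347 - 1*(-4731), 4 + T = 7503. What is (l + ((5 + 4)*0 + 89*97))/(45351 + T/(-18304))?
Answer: -28718976/118585315 ≈ -0.24218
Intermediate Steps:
T = 7499 (T = -4 + 7503 = 7499)
l = -19616 (l = -24347 + 4731 = -19616)
(l + ((5 + 4)*0 + 89*97))/(45351 + T/(-18304)) = (-19616 + ((5 + 4)*0 + 89*97))/(45351 + 7499/(-18304)) = (-19616 + (9*0 + 8633))/(45351 + 7499*(-1/18304)) = (-19616 + (0 + 8633))/(45351 - 7499/18304) = (-19616 + 8633)/(830097205/18304) = -10983*18304/830097205 = -28718976/118585315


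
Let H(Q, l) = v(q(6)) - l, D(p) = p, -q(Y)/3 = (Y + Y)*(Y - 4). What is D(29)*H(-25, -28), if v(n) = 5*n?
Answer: -9628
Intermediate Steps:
q(Y) = -6*Y*(-4 + Y) (q(Y) = -3*(Y + Y)*(Y - 4) = -3*2*Y*(-4 + Y) = -6*Y*(-4 + Y))
H(Q, l) = -360 - l (H(Q, l) = 5*(6*6*(4 - 1*6)) - l = 5*(6*6*(4 - 6)) - l = 5*(6*6*(-2)) - l = 5*(-72) - l = -360 - l)
D(29)*H(-25, -28) = 29*(-360 - 1*(-28)) = 29*(-360 + 28) = 29*(-332) = -9628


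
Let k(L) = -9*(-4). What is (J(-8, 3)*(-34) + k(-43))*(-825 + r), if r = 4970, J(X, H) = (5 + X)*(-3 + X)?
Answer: -4501470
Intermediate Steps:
k(L) = 36
J(X, H) = (-3 + X)*(5 + X)
(J(-8, 3)*(-34) + k(-43))*(-825 + r) = ((-15 + (-8)**2 + 2*(-8))*(-34) + 36)*(-825 + 4970) = ((-15 + 64 - 16)*(-34) + 36)*4145 = (33*(-34) + 36)*4145 = (-1122 + 36)*4145 = -1086*4145 = -4501470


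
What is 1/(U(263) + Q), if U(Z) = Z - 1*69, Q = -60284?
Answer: -1/60090 ≈ -1.6642e-5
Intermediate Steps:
U(Z) = -69 + Z (U(Z) = Z - 69 = -69 + Z)
1/(U(263) + Q) = 1/((-69 + 263) - 60284) = 1/(194 - 60284) = 1/(-60090) = -1/60090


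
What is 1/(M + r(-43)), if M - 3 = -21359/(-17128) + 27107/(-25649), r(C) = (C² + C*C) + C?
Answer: 439316072/1607101739671 ≈ 0.00027336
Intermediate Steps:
r(C) = C + 2*C² (r(C) = (C² + C²) + C = 2*C² + C = C + 2*C²)
M = 1401496511/439316072 (M = 3 + (-21359/(-17128) + 27107/(-25649)) = 3 + (-21359*(-1/17128) + 27107*(-1/25649)) = 3 + (21359/17128 - 27107/25649) = 3 + 83548295/439316072 = 1401496511/439316072 ≈ 3.1902)
1/(M + r(-43)) = 1/(1401496511/439316072 - 43*(1 + 2*(-43))) = 1/(1401496511/439316072 - 43*(1 - 86)) = 1/(1401496511/439316072 - 43*(-85)) = 1/(1401496511/439316072 + 3655) = 1/(1607101739671/439316072) = 439316072/1607101739671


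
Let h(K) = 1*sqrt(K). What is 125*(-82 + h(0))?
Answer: -10250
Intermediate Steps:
h(K) = sqrt(K)
125*(-82 + h(0)) = 125*(-82 + sqrt(0)) = 125*(-82 + 0) = 125*(-82) = -10250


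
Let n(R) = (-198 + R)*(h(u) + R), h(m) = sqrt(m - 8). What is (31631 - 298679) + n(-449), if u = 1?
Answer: 23455 - 647*I*sqrt(7) ≈ 23455.0 - 1711.8*I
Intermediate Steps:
h(m) = sqrt(-8 + m)
n(R) = (-198 + R)*(R + I*sqrt(7)) (n(R) = (-198 + R)*(sqrt(-8 + 1) + R) = (-198 + R)*(sqrt(-7) + R) = (-198 + R)*(I*sqrt(7) + R) = (-198 + R)*(R + I*sqrt(7)))
(31631 - 298679) + n(-449) = (31631 - 298679) + ((-449)**2 - 198*(-449) - 198*I*sqrt(7) + I*(-449)*sqrt(7)) = -267048 + (201601 + 88902 - 198*I*sqrt(7) - 449*I*sqrt(7)) = -267048 + (290503 - 647*I*sqrt(7)) = 23455 - 647*I*sqrt(7)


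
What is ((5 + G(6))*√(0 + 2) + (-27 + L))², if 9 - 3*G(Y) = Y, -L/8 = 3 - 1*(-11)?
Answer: 19393 - 1668*√2 ≈ 17034.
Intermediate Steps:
L = -112 (L = -8*(3 - 1*(-11)) = -8*(3 + 11) = -8*14 = -112)
G(Y) = 3 - Y/3
((5 + G(6))*√(0 + 2) + (-27 + L))² = ((5 + (3 - ⅓*6))*√(0 + 2) + (-27 - 112))² = ((5 + (3 - 2))*√2 - 139)² = ((5 + 1)*√2 - 139)² = (6*√2 - 139)² = (-139 + 6*√2)²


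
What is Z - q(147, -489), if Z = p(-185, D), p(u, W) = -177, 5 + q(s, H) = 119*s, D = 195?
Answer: -17665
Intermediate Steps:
q(s, H) = -5 + 119*s
Z = -177
Z - q(147, -489) = -177 - (-5 + 119*147) = -177 - (-5 + 17493) = -177 - 1*17488 = -177 - 17488 = -17665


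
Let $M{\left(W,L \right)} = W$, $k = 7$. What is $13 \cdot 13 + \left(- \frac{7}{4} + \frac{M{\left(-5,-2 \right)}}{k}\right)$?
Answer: $\frac{4663}{28} \approx 166.54$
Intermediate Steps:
$13 \cdot 13 + \left(- \frac{7}{4} + \frac{M{\left(-5,-2 \right)}}{k}\right) = 13 \cdot 13 - \left(\frac{5}{7} + \frac{7}{4}\right) = 169 - \frac{69}{28} = \frac{4663}{28}$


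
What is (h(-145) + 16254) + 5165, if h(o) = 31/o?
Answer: 3105724/145 ≈ 21419.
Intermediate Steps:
(h(-145) + 16254) + 5165 = (31/(-145) + 16254) + 5165 = (31*(-1/145) + 16254) + 5165 = (-31/145 + 16254) + 5165 = 2356799/145 + 5165 = 3105724/145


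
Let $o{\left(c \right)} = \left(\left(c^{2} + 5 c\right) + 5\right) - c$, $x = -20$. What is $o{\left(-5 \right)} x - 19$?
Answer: $-219$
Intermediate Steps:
$o{\left(c \right)} = 5 + c^{2} + 4 c$ ($o{\left(c \right)} = \left(5 + c^{2} + 5 c\right) - c = 5 + c^{2} + 4 c$)
$o{\left(-5 \right)} x - 19 = \left(5 + \left(-5\right)^{2} + 4 \left(-5\right)\right) \left(-20\right) - 19 = \left(5 + 25 - 20\right) \left(-20\right) - 19 = 10 \left(-20\right) - 19 = -200 - 19 = -219$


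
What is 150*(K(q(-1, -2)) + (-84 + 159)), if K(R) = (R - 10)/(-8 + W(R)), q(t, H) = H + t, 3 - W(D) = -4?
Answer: 13200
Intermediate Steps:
W(D) = 7 (W(D) = 3 - 1*(-4) = 3 + 4 = 7)
K(R) = 10 - R (K(R) = (R - 10)/(-8 + 7) = (-10 + R)/(-1) = (-10 + R)*(-1) = 10 - R)
150*(K(q(-1, -2)) + (-84 + 159)) = 150*((10 - (-2 - 1)) + (-84 + 159)) = 150*((10 - 1*(-3)) + 75) = 150*((10 + 3) + 75) = 150*(13 + 75) = 150*88 = 13200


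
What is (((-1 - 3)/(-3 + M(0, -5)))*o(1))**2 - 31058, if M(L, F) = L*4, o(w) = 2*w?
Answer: -279458/9 ≈ -31051.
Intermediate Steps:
M(L, F) = 4*L
(((-1 - 3)/(-3 + M(0, -5)))*o(1))**2 - 31058 = (((-1 - 3)/(-3 + 4*0))*(2*1))**2 - 31058 = (-4/(-3 + 0)*2)**2 - 31058 = (-4/(-3)*2)**2 - 31058 = (-4*(-1/3)*2)**2 - 31058 = ((4/3)*2)**2 - 31058 = (8/3)**2 - 31058 = 64/9 - 31058 = -279458/9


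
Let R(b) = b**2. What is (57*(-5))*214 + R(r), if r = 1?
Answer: -60989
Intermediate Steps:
(57*(-5))*214 + R(r) = (57*(-5))*214 + 1**2 = -285*214 + 1 = -60990 + 1 = -60989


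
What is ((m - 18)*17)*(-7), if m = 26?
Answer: -952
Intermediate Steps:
((m - 18)*17)*(-7) = ((26 - 18)*17)*(-7) = (8*17)*(-7) = 136*(-7) = -952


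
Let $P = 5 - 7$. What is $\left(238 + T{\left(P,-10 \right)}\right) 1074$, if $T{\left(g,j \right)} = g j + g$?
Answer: $274944$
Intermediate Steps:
$P = -2$
$T{\left(g,j \right)} = g + g j$
$\left(238 + T{\left(P,-10 \right)}\right) 1074 = \left(238 - 2 \left(1 - 10\right)\right) 1074 = \left(238 - -18\right) 1074 = \left(238 + 18\right) 1074 = 256 \cdot 1074 = 274944$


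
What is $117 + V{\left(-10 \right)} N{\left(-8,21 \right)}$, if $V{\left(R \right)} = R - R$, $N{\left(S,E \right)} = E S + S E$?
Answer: $117$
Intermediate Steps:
$N{\left(S,E \right)} = 2 E S$ ($N{\left(S,E \right)} = E S + E S = 2 E S$)
$V{\left(R \right)} = 0$
$117 + V{\left(-10 \right)} N{\left(-8,21 \right)} = 117 + 0 \cdot 2 \cdot 21 \left(-8\right) = 117 + 0 \left(-336\right) = 117 + 0 = 117$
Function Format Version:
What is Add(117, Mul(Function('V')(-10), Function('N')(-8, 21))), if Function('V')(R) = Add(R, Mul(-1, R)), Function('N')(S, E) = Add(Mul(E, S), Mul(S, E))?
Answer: 117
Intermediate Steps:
Function('N')(S, E) = Mul(2, E, S) (Function('N')(S, E) = Add(Mul(E, S), Mul(E, S)) = Mul(2, E, S))
Function('V')(R) = 0
Add(117, Mul(Function('V')(-10), Function('N')(-8, 21))) = Add(117, Mul(0, Mul(2, 21, -8))) = Add(117, Mul(0, -336)) = Add(117, 0) = 117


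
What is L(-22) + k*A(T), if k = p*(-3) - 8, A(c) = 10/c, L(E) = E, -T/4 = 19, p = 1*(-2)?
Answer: -413/19 ≈ -21.737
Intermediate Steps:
p = -2
T = -76 (T = -4*19 = -76)
k = -2 (k = -2*(-3) - 8 = 6 - 8 = -2)
L(-22) + k*A(T) = -22 - 20/(-76) = -22 - 20*(-1)/76 = -22 - 2*(-5/38) = -22 + 5/19 = -413/19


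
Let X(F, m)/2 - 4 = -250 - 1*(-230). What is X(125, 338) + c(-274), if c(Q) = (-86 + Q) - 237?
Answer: -629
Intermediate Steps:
X(F, m) = -32 (X(F, m) = 8 + 2*(-250 - 1*(-230)) = 8 + 2*(-250 + 230) = 8 + 2*(-20) = 8 - 40 = -32)
c(Q) = -323 + Q
X(125, 338) + c(-274) = -32 + (-323 - 274) = -32 - 597 = -629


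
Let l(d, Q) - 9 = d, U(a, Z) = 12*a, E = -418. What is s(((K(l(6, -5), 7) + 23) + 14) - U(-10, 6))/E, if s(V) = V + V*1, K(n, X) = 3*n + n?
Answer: -217/209 ≈ -1.0383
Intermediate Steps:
l(d, Q) = 9 + d
K(n, X) = 4*n
s(V) = 2*V (s(V) = V + V = 2*V)
s(((K(l(6, -5), 7) + 23) + 14) - U(-10, 6))/E = (2*(((4*(9 + 6) + 23) + 14) - 12*(-10)))/(-418) = (2*(((4*15 + 23) + 14) - 1*(-120)))*(-1/418) = (2*(((60 + 23) + 14) + 120))*(-1/418) = (2*((83 + 14) + 120))*(-1/418) = (2*(97 + 120))*(-1/418) = (2*217)*(-1/418) = 434*(-1/418) = -217/209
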